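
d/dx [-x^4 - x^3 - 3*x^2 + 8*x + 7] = -4*x^3 - 3*x^2 - 6*x + 8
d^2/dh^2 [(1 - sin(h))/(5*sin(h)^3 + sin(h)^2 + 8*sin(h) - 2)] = (100*sin(h)^7 - 210*sin(h)^6 - 364*sin(h)^5 + 308*sin(h)^4 + 56*sin(h)^3 + 70*sin(h)^2 + 84*sin(h) + 100)/(5*sin(h)^3 + sin(h)^2 + 8*sin(h) - 2)^3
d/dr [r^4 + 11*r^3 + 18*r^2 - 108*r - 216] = 4*r^3 + 33*r^2 + 36*r - 108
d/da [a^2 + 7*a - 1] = 2*a + 7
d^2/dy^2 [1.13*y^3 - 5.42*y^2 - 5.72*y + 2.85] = 6.78*y - 10.84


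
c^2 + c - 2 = (c - 1)*(c + 2)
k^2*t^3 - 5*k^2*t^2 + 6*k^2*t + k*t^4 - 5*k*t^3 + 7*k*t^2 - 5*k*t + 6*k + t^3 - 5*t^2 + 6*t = (k + t)*(t - 3)*(t - 2)*(k*t + 1)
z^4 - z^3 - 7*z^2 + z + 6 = (z - 3)*(z - 1)*(z + 1)*(z + 2)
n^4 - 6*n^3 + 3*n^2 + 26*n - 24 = (n - 4)*(n - 3)*(n - 1)*(n + 2)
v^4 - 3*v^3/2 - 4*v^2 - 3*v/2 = v*(v - 3)*(v + 1/2)*(v + 1)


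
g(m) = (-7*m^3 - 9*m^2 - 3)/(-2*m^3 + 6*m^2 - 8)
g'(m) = (-21*m^2 - 18*m)/(-2*m^3 + 6*m^2 - 8) + (6*m^2 - 12*m)*(-7*m^3 - 9*m^2 - 3)/(-2*m^3 + 6*m^2 - 8)^2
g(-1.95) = 0.50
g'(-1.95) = -0.74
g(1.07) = 6.11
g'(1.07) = 22.28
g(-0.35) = 0.53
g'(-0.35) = -0.88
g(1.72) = 152.98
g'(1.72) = 1254.72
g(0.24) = 0.47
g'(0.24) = 0.88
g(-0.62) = 0.92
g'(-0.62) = -2.31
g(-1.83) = 0.40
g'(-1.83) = -0.84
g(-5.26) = 1.71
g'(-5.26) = -0.21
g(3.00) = 34.12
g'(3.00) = -46.41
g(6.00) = 8.21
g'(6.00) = -1.42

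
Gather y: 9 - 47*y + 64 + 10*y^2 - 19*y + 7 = 10*y^2 - 66*y + 80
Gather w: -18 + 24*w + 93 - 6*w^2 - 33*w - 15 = -6*w^2 - 9*w + 60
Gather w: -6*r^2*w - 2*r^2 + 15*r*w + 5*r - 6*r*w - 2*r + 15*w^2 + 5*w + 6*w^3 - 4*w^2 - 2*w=-2*r^2 + 3*r + 6*w^3 + 11*w^2 + w*(-6*r^2 + 9*r + 3)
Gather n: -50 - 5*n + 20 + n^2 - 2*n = n^2 - 7*n - 30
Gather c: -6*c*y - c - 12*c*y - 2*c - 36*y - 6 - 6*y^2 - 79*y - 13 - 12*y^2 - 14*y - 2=c*(-18*y - 3) - 18*y^2 - 129*y - 21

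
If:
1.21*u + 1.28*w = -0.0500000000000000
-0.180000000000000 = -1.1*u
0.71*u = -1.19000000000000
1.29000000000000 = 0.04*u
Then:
No Solution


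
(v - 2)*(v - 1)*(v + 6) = v^3 + 3*v^2 - 16*v + 12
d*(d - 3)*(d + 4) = d^3 + d^2 - 12*d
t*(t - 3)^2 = t^3 - 6*t^2 + 9*t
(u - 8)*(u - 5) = u^2 - 13*u + 40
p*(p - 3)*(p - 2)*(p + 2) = p^4 - 3*p^3 - 4*p^2 + 12*p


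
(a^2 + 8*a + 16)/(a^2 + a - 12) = (a + 4)/(a - 3)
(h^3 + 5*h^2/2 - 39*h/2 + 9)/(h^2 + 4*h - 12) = (2*h^2 - 7*h + 3)/(2*(h - 2))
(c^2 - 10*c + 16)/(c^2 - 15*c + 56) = (c - 2)/(c - 7)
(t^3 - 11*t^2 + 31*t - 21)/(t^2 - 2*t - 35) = (t^2 - 4*t + 3)/(t + 5)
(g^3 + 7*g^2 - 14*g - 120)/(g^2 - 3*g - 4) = (g^2 + 11*g + 30)/(g + 1)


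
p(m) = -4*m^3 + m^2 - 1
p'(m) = -12*m^2 + 2*m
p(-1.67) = 20.42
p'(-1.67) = -36.81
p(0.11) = -0.99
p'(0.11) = 0.07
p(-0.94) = 3.21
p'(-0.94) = -12.48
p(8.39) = -2292.97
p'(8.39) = -827.93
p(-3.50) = 182.75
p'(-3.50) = -154.00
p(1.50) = -12.25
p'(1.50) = -24.00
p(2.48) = -55.86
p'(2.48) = -68.84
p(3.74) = -196.27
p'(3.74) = -160.37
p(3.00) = -100.00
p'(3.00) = -102.00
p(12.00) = -6769.00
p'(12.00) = -1704.00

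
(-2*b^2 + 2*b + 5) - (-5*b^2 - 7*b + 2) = 3*b^2 + 9*b + 3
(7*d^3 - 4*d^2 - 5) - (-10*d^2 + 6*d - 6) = 7*d^3 + 6*d^2 - 6*d + 1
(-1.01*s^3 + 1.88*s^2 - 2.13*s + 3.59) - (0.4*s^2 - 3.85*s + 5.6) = -1.01*s^3 + 1.48*s^2 + 1.72*s - 2.01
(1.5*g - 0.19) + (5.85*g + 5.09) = 7.35*g + 4.9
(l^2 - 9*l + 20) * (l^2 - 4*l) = l^4 - 13*l^3 + 56*l^2 - 80*l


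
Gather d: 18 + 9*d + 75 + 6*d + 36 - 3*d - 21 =12*d + 108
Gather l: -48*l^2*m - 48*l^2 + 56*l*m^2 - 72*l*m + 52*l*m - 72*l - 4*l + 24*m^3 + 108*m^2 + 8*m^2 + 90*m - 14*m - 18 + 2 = l^2*(-48*m - 48) + l*(56*m^2 - 20*m - 76) + 24*m^3 + 116*m^2 + 76*m - 16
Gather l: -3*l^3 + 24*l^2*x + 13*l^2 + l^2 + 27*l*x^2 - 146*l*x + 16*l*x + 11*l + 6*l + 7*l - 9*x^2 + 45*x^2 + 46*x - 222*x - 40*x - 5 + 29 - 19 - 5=-3*l^3 + l^2*(24*x + 14) + l*(27*x^2 - 130*x + 24) + 36*x^2 - 216*x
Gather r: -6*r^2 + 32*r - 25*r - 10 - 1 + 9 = -6*r^2 + 7*r - 2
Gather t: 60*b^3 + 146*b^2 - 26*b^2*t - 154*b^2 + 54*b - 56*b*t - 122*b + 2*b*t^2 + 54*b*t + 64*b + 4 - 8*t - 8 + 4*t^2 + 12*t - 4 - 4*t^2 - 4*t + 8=60*b^3 - 8*b^2 + 2*b*t^2 - 4*b + t*(-26*b^2 - 2*b)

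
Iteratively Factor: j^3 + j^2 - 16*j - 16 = (j + 4)*(j^2 - 3*j - 4) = (j + 1)*(j + 4)*(j - 4)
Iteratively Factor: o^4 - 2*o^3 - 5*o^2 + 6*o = (o - 3)*(o^3 + o^2 - 2*o) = o*(o - 3)*(o^2 + o - 2) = o*(o - 3)*(o - 1)*(o + 2)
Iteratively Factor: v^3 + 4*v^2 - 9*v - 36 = (v - 3)*(v^2 + 7*v + 12) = (v - 3)*(v + 4)*(v + 3)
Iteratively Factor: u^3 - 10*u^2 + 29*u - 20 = (u - 5)*(u^2 - 5*u + 4) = (u - 5)*(u - 4)*(u - 1)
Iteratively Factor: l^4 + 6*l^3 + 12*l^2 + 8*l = (l + 2)*(l^3 + 4*l^2 + 4*l) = (l + 2)^2*(l^2 + 2*l) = (l + 2)^3*(l)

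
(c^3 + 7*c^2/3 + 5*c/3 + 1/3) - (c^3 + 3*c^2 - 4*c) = -2*c^2/3 + 17*c/3 + 1/3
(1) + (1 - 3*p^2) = 2 - 3*p^2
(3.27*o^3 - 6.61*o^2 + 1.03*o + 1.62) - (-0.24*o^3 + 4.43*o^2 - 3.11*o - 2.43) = 3.51*o^3 - 11.04*o^2 + 4.14*o + 4.05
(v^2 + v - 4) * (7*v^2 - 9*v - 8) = 7*v^4 - 2*v^3 - 45*v^2 + 28*v + 32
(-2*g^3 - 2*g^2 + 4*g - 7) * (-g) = 2*g^4 + 2*g^3 - 4*g^2 + 7*g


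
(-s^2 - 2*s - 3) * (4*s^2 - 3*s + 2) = -4*s^4 - 5*s^3 - 8*s^2 + 5*s - 6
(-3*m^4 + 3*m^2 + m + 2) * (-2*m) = 6*m^5 - 6*m^3 - 2*m^2 - 4*m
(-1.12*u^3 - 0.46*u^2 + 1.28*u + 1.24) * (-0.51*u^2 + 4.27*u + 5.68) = 0.5712*u^5 - 4.5478*u^4 - 8.9786*u^3 + 2.2204*u^2 + 12.5652*u + 7.0432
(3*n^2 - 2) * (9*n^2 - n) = 27*n^4 - 3*n^3 - 18*n^2 + 2*n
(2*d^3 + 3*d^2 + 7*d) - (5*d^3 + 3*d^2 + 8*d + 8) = -3*d^3 - d - 8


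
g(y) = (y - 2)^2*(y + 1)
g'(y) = (y - 2)^2 + (y + 1)*(2*y - 4) = 3*y*(y - 2)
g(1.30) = 1.13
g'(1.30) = -2.73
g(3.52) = 10.44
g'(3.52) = 16.05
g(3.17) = 5.71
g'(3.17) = 11.13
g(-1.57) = -7.26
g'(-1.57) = 16.81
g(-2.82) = -42.28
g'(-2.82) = 40.78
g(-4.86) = -181.65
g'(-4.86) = 100.02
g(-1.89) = -13.47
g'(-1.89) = 22.06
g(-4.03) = -110.17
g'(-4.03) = 72.90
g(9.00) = 490.00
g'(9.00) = 189.00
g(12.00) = 1300.00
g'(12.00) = 360.00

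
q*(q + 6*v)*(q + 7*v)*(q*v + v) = q^4*v + 13*q^3*v^2 + q^3*v + 42*q^2*v^3 + 13*q^2*v^2 + 42*q*v^3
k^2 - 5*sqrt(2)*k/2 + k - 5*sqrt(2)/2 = (k + 1)*(k - 5*sqrt(2)/2)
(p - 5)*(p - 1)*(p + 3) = p^3 - 3*p^2 - 13*p + 15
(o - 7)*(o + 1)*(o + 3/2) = o^3 - 9*o^2/2 - 16*o - 21/2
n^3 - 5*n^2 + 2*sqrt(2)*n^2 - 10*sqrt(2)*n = n*(n - 5)*(n + 2*sqrt(2))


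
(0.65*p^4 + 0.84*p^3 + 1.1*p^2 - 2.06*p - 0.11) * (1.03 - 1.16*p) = -0.754*p^5 - 0.3049*p^4 - 0.4108*p^3 + 3.5226*p^2 - 1.9942*p - 0.1133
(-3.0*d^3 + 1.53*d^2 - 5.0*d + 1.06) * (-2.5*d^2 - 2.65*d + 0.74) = 7.5*d^5 + 4.125*d^4 + 6.2255*d^3 + 11.7322*d^2 - 6.509*d + 0.7844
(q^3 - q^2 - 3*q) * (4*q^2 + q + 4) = 4*q^5 - 3*q^4 - 9*q^3 - 7*q^2 - 12*q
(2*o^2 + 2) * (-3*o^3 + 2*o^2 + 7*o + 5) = -6*o^5 + 4*o^4 + 8*o^3 + 14*o^2 + 14*o + 10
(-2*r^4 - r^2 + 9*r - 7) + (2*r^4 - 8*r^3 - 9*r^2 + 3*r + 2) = -8*r^3 - 10*r^2 + 12*r - 5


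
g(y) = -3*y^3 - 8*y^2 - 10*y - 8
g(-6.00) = 412.00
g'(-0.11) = -8.35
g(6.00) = -1004.00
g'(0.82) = -29.17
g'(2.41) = -100.83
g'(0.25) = -14.56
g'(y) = -9*y^2 - 16*y - 10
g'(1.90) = -72.89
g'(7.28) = -603.47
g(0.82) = -23.23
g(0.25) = -11.05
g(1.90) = -76.46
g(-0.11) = -6.99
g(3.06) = -199.47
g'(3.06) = -143.23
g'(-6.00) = -238.00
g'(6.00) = -430.00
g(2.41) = -120.56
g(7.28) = -1662.27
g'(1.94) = -74.91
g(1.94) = -79.41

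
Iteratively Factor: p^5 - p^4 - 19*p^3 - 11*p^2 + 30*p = (p + 3)*(p^4 - 4*p^3 - 7*p^2 + 10*p) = (p - 1)*(p + 3)*(p^3 - 3*p^2 - 10*p) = (p - 5)*(p - 1)*(p + 3)*(p^2 + 2*p) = p*(p - 5)*(p - 1)*(p + 3)*(p + 2)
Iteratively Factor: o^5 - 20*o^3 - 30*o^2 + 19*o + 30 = (o + 3)*(o^4 - 3*o^3 - 11*o^2 + 3*o + 10) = (o + 2)*(o + 3)*(o^3 - 5*o^2 - o + 5) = (o - 5)*(o + 2)*(o + 3)*(o^2 - 1) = (o - 5)*(o - 1)*(o + 2)*(o + 3)*(o + 1)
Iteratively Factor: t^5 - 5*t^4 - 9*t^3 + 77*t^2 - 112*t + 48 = (t - 1)*(t^4 - 4*t^3 - 13*t^2 + 64*t - 48) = (t - 1)^2*(t^3 - 3*t^2 - 16*t + 48) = (t - 1)^2*(t + 4)*(t^2 - 7*t + 12) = (t - 3)*(t - 1)^2*(t + 4)*(t - 4)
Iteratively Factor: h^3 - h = (h - 1)*(h^2 + h) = h*(h - 1)*(h + 1)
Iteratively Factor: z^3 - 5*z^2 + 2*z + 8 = (z - 2)*(z^2 - 3*z - 4) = (z - 2)*(z + 1)*(z - 4)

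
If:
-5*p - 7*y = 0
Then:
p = -7*y/5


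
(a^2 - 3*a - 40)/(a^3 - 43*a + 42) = (a^2 - 3*a - 40)/(a^3 - 43*a + 42)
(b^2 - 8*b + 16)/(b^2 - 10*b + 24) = (b - 4)/(b - 6)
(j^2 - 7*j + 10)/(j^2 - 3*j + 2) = (j - 5)/(j - 1)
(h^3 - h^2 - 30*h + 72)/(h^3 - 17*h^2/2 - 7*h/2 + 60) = 2*(h^2 + 2*h - 24)/(2*h^2 - 11*h - 40)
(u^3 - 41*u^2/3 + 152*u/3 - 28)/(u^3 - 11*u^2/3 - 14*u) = (3*u^2 - 23*u + 14)/(u*(3*u + 7))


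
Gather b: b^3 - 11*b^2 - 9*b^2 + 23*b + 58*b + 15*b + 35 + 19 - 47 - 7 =b^3 - 20*b^2 + 96*b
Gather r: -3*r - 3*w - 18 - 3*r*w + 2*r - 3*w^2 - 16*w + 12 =r*(-3*w - 1) - 3*w^2 - 19*w - 6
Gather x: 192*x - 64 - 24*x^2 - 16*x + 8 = -24*x^2 + 176*x - 56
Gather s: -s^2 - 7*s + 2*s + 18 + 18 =-s^2 - 5*s + 36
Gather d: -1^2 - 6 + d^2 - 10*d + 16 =d^2 - 10*d + 9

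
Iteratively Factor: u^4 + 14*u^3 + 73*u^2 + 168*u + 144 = (u + 3)*(u^3 + 11*u^2 + 40*u + 48) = (u + 3)^2*(u^2 + 8*u + 16) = (u + 3)^2*(u + 4)*(u + 4)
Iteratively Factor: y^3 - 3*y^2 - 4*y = (y)*(y^2 - 3*y - 4) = y*(y + 1)*(y - 4)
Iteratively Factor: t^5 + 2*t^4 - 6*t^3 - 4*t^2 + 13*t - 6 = (t + 3)*(t^4 - t^3 - 3*t^2 + 5*t - 2) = (t + 2)*(t + 3)*(t^3 - 3*t^2 + 3*t - 1) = (t - 1)*(t + 2)*(t + 3)*(t^2 - 2*t + 1) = (t - 1)^2*(t + 2)*(t + 3)*(t - 1)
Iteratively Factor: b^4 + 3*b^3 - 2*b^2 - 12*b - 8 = (b + 1)*(b^3 + 2*b^2 - 4*b - 8) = (b + 1)*(b + 2)*(b^2 - 4) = (b + 1)*(b + 2)^2*(b - 2)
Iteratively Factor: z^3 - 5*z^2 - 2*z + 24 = (z - 4)*(z^2 - z - 6) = (z - 4)*(z + 2)*(z - 3)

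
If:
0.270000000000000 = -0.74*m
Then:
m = -0.36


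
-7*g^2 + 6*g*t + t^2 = (-g + t)*(7*g + t)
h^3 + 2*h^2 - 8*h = h*(h - 2)*(h + 4)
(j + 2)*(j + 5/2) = j^2 + 9*j/2 + 5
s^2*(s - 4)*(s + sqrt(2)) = s^4 - 4*s^3 + sqrt(2)*s^3 - 4*sqrt(2)*s^2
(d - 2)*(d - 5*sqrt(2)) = d^2 - 5*sqrt(2)*d - 2*d + 10*sqrt(2)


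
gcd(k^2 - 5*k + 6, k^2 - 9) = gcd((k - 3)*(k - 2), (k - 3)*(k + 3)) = k - 3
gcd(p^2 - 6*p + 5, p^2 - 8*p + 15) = p - 5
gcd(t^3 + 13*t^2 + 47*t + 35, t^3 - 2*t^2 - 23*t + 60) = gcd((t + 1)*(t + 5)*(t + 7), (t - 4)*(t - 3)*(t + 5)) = t + 5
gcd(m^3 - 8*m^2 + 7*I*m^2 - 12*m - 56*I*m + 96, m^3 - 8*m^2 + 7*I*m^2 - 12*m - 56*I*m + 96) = m^3 + m^2*(-8 + 7*I) + m*(-12 - 56*I) + 96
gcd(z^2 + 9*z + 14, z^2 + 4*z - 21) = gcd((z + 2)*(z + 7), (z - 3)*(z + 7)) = z + 7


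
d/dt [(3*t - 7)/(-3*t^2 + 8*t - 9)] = (9*t^2 - 42*t + 29)/(9*t^4 - 48*t^3 + 118*t^2 - 144*t + 81)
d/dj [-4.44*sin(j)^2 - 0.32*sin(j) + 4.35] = -(8.88*sin(j) + 0.32)*cos(j)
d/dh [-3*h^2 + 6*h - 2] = 6 - 6*h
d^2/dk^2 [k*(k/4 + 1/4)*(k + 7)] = 3*k/2 + 4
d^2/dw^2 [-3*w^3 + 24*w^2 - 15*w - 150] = 48 - 18*w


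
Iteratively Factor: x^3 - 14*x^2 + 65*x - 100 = (x - 4)*(x^2 - 10*x + 25) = (x - 5)*(x - 4)*(x - 5)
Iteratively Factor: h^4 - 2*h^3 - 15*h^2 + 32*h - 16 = (h - 4)*(h^3 + 2*h^2 - 7*h + 4) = (h - 4)*(h + 4)*(h^2 - 2*h + 1) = (h - 4)*(h - 1)*(h + 4)*(h - 1)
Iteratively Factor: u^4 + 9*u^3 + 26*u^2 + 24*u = (u + 2)*(u^3 + 7*u^2 + 12*u) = (u + 2)*(u + 3)*(u^2 + 4*u) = (u + 2)*(u + 3)*(u + 4)*(u)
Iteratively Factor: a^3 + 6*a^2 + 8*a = (a + 2)*(a^2 + 4*a) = (a + 2)*(a + 4)*(a)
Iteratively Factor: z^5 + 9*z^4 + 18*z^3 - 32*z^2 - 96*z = (z + 4)*(z^4 + 5*z^3 - 2*z^2 - 24*z) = (z + 3)*(z + 4)*(z^3 + 2*z^2 - 8*z) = (z + 3)*(z + 4)^2*(z^2 - 2*z) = (z - 2)*(z + 3)*(z + 4)^2*(z)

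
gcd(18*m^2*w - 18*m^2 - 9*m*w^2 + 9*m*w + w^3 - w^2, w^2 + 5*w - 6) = w - 1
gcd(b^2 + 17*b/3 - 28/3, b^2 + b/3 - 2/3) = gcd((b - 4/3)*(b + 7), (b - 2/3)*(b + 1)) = 1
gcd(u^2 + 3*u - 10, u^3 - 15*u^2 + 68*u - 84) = u - 2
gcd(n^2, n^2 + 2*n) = n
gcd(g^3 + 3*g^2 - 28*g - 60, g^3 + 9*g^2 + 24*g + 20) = g + 2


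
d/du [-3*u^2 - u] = -6*u - 1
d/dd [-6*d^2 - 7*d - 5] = -12*d - 7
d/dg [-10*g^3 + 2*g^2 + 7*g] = -30*g^2 + 4*g + 7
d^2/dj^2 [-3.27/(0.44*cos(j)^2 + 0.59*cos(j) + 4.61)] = (2.532288*(1 - cos(j)^2)^2 + 2.546676*cos(j)^3 - 24.127041*cos(j)^2 - 13.987425*cos(j) + 8.456874)/(0.44*cos(j)^2 + 0.59*cos(j) + 4.61)^3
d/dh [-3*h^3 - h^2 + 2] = h*(-9*h - 2)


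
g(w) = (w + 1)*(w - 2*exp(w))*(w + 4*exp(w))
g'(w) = (1 - 2*exp(w))*(w + 1)*(w + 4*exp(w)) + (w + 1)*(w - 2*exp(w))*(4*exp(w) + 1) + (w - 2*exp(w))*(w + 4*exp(w))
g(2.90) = -9861.45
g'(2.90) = -22563.79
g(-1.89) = -2.51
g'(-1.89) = 6.75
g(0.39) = -22.45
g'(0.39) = -57.87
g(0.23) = -14.81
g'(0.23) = -38.84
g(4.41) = -288899.69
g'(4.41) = -634398.58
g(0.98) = -100.21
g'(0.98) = -250.75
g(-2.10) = -4.15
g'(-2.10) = 8.96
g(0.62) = -40.43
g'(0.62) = -102.76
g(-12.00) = -1584.00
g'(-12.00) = 408.00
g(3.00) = -12391.67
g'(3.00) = -28250.62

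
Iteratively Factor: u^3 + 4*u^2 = (u)*(u^2 + 4*u) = u*(u + 4)*(u)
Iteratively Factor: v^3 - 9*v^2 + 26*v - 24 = (v - 4)*(v^2 - 5*v + 6) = (v - 4)*(v - 3)*(v - 2)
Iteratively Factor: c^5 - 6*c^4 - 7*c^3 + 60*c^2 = (c + 3)*(c^4 - 9*c^3 + 20*c^2) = (c - 4)*(c + 3)*(c^3 - 5*c^2) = (c - 5)*(c - 4)*(c + 3)*(c^2) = c*(c - 5)*(c - 4)*(c + 3)*(c)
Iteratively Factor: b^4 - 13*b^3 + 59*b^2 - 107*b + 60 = (b - 3)*(b^3 - 10*b^2 + 29*b - 20) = (b - 5)*(b - 3)*(b^2 - 5*b + 4) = (b - 5)*(b - 3)*(b - 1)*(b - 4)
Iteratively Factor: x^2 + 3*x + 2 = (x + 1)*(x + 2)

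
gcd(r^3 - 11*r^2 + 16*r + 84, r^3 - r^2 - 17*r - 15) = 1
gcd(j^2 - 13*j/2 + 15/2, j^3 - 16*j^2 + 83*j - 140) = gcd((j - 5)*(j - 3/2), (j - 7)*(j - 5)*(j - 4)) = j - 5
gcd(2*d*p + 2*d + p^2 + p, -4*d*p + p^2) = 1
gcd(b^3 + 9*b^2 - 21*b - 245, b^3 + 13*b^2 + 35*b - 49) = b^2 + 14*b + 49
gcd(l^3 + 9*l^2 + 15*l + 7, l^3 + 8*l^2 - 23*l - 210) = l + 7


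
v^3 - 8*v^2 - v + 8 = (v - 8)*(v - 1)*(v + 1)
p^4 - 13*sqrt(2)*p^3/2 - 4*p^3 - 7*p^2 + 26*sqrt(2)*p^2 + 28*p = p*(p - 4)*(p - 7*sqrt(2))*(p + sqrt(2)/2)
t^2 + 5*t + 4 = (t + 1)*(t + 4)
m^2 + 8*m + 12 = (m + 2)*(m + 6)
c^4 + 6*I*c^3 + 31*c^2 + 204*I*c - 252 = (c - 6*I)*(c + 2*I)*(c + 3*I)*(c + 7*I)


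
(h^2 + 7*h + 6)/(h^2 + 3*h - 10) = (h^2 + 7*h + 6)/(h^2 + 3*h - 10)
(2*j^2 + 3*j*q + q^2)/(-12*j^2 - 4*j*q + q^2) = (j + q)/(-6*j + q)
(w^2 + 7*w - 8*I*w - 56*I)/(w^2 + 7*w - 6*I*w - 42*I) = (w - 8*I)/(w - 6*I)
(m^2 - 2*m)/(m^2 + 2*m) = (m - 2)/(m + 2)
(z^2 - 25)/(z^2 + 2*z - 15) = (z - 5)/(z - 3)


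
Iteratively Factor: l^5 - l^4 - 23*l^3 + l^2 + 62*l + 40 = (l + 4)*(l^4 - 5*l^3 - 3*l^2 + 13*l + 10) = (l - 2)*(l + 4)*(l^3 - 3*l^2 - 9*l - 5) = (l - 2)*(l + 1)*(l + 4)*(l^2 - 4*l - 5) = (l - 2)*(l + 1)^2*(l + 4)*(l - 5)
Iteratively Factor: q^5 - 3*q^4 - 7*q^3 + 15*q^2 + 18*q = (q - 3)*(q^4 - 7*q^2 - 6*q) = (q - 3)*(q + 2)*(q^3 - 2*q^2 - 3*q) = q*(q - 3)*(q + 2)*(q^2 - 2*q - 3) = q*(q - 3)*(q + 1)*(q + 2)*(q - 3)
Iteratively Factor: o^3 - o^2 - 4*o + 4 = (o - 1)*(o^2 - 4) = (o - 2)*(o - 1)*(o + 2)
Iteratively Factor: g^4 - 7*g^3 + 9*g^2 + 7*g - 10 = (g - 2)*(g^3 - 5*g^2 - g + 5) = (g - 2)*(g - 1)*(g^2 - 4*g - 5) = (g - 2)*(g - 1)*(g + 1)*(g - 5)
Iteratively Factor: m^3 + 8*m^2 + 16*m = (m)*(m^2 + 8*m + 16) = m*(m + 4)*(m + 4)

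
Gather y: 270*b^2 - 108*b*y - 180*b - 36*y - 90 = 270*b^2 - 180*b + y*(-108*b - 36) - 90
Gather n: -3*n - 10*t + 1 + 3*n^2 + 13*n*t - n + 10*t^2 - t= 3*n^2 + n*(13*t - 4) + 10*t^2 - 11*t + 1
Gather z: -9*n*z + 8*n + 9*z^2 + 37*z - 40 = 8*n + 9*z^2 + z*(37 - 9*n) - 40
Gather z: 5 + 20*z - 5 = 20*z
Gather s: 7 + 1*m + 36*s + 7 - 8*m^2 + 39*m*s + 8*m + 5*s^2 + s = -8*m^2 + 9*m + 5*s^2 + s*(39*m + 37) + 14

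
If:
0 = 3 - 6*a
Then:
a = 1/2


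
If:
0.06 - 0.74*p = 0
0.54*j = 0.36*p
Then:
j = 0.05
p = 0.08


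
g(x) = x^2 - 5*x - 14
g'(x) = 2*x - 5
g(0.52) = -16.33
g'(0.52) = -3.96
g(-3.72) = 18.44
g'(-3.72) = -12.44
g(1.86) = -19.84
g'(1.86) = -1.28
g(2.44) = -20.25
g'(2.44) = -0.12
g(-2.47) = 4.45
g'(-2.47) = -9.94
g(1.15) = -18.43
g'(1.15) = -2.70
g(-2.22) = 2.03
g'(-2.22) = -9.44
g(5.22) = -12.85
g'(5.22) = 5.44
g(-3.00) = 10.00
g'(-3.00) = -11.00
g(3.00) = -20.00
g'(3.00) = 1.00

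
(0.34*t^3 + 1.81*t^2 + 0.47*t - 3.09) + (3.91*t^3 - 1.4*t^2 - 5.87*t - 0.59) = 4.25*t^3 + 0.41*t^2 - 5.4*t - 3.68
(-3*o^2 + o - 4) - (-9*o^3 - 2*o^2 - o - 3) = 9*o^3 - o^2 + 2*o - 1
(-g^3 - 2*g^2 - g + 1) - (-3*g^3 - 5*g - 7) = 2*g^3 - 2*g^2 + 4*g + 8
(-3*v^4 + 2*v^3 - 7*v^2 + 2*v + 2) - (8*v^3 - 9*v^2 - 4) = -3*v^4 - 6*v^3 + 2*v^2 + 2*v + 6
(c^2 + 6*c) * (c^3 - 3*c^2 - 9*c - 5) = c^5 + 3*c^4 - 27*c^3 - 59*c^2 - 30*c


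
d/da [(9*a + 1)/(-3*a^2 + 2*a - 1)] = (27*a^2 + 6*a - 11)/(9*a^4 - 12*a^3 + 10*a^2 - 4*a + 1)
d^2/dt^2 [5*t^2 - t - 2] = 10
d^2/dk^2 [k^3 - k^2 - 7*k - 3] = 6*k - 2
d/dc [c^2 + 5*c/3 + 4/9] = 2*c + 5/3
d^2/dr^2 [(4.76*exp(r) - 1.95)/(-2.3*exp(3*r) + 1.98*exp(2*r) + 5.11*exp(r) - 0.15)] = (-100.7216*exp(6*r) + 157.87062*exp(5*r) - 340.121524*exp(4*r) + 54.251748*exp(3*r) + 44.65206*exp(2*r) + 49.586655*exp(r) + 1.387575)*exp(r)/(12.167*exp(9*r) - 31.4226*exp(8*r) - 54.04494*exp(7*r) + 134.243748*exp(6*r) + 115.975158*exp(5*r) - 163.919394*exp(4*r) - 124.171561*exp(3*r) + 11.616795*exp(2*r) - 0.344925*exp(r) + 0.003375)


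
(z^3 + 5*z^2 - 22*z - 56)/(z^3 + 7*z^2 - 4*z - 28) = (z - 4)/(z - 2)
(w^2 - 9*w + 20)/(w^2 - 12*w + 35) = (w - 4)/(w - 7)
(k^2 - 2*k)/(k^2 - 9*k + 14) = k/(k - 7)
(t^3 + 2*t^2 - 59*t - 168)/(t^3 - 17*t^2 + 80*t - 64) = (t^2 + 10*t + 21)/(t^2 - 9*t + 8)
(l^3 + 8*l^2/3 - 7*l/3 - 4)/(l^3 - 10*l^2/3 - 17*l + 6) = (3*l^2 - l - 4)/(3*l^2 - 19*l + 6)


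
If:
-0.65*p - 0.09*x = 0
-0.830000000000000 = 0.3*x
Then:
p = 0.38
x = -2.77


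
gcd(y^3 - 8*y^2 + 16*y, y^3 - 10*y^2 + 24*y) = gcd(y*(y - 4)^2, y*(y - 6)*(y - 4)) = y^2 - 4*y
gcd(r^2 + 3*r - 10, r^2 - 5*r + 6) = r - 2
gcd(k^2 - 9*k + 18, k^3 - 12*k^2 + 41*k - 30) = k - 6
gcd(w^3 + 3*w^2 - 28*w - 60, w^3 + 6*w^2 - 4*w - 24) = w^2 + 8*w + 12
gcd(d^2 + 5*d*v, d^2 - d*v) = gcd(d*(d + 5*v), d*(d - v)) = d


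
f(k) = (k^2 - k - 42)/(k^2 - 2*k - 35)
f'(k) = (2 - 2*k)*(k^2 - k - 42)/(k^2 - 2*k - 35)^2 + (2*k - 1)/(k^2 - 2*k - 35) = -1/(k^2 + 10*k + 25)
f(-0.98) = 1.25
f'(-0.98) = -0.06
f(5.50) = 1.10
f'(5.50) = -0.01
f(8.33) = 1.08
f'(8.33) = -0.01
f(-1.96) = 1.33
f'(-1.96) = -0.11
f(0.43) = 1.18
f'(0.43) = -0.03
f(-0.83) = 1.24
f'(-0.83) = -0.06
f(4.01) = 1.11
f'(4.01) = -0.01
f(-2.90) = 1.48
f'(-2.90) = -0.23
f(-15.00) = 0.90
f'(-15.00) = -0.01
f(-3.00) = 1.50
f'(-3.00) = -0.25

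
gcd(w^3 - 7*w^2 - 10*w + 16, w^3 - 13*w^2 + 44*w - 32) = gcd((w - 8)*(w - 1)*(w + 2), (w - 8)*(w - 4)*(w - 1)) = w^2 - 9*w + 8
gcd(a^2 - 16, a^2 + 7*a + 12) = a + 4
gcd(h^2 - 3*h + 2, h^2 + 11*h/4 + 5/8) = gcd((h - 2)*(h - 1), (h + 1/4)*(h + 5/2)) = 1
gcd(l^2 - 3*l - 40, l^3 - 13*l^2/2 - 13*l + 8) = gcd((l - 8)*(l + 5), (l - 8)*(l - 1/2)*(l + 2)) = l - 8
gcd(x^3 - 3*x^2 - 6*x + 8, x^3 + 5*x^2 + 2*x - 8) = x^2 + x - 2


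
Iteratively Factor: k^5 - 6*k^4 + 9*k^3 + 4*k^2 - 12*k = (k - 3)*(k^4 - 3*k^3 + 4*k) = (k - 3)*(k - 2)*(k^3 - k^2 - 2*k) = (k - 3)*(k - 2)*(k + 1)*(k^2 - 2*k) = (k - 3)*(k - 2)^2*(k + 1)*(k)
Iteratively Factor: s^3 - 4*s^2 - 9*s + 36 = (s - 4)*(s^2 - 9) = (s - 4)*(s + 3)*(s - 3)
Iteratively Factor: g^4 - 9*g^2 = (g)*(g^3 - 9*g) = g*(g + 3)*(g^2 - 3*g) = g^2*(g + 3)*(g - 3)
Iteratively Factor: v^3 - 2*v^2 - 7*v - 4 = (v + 1)*(v^2 - 3*v - 4) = (v + 1)^2*(v - 4)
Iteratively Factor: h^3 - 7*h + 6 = (h - 2)*(h^2 + 2*h - 3) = (h - 2)*(h + 3)*(h - 1)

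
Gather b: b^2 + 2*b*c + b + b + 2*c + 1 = b^2 + b*(2*c + 2) + 2*c + 1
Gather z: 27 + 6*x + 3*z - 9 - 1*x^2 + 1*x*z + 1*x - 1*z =-x^2 + 7*x + z*(x + 2) + 18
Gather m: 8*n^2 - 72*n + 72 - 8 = 8*n^2 - 72*n + 64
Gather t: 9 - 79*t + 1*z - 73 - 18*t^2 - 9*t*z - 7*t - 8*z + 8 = -18*t^2 + t*(-9*z - 86) - 7*z - 56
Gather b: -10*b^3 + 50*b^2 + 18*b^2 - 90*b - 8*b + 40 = -10*b^3 + 68*b^2 - 98*b + 40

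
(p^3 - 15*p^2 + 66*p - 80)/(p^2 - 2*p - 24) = (-p^3 + 15*p^2 - 66*p + 80)/(-p^2 + 2*p + 24)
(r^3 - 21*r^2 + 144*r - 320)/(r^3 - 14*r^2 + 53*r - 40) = (r - 8)/(r - 1)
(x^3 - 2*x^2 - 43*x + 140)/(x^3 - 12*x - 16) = (x^2 + 2*x - 35)/(x^2 + 4*x + 4)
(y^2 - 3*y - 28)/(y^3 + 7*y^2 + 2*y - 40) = (y - 7)/(y^2 + 3*y - 10)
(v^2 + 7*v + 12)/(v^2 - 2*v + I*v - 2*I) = (v^2 + 7*v + 12)/(v^2 + v*(-2 + I) - 2*I)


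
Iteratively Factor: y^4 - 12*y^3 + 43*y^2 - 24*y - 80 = (y - 5)*(y^3 - 7*y^2 + 8*y + 16) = (y - 5)*(y - 4)*(y^2 - 3*y - 4) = (y - 5)*(y - 4)*(y + 1)*(y - 4)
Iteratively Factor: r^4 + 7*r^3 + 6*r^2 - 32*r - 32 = (r - 2)*(r^3 + 9*r^2 + 24*r + 16) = (r - 2)*(r + 1)*(r^2 + 8*r + 16) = (r - 2)*(r + 1)*(r + 4)*(r + 4)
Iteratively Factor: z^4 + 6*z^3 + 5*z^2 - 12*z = (z - 1)*(z^3 + 7*z^2 + 12*z) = (z - 1)*(z + 3)*(z^2 + 4*z) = (z - 1)*(z + 3)*(z + 4)*(z)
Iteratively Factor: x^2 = (x)*(x)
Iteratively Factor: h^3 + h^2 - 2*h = (h + 2)*(h^2 - h) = (h - 1)*(h + 2)*(h)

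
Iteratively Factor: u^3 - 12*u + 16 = (u + 4)*(u^2 - 4*u + 4) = (u - 2)*(u + 4)*(u - 2)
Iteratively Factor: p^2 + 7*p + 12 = (p + 4)*(p + 3)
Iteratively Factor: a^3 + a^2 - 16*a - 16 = (a - 4)*(a^2 + 5*a + 4) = (a - 4)*(a + 1)*(a + 4)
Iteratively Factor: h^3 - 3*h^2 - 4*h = (h - 4)*(h^2 + h) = h*(h - 4)*(h + 1)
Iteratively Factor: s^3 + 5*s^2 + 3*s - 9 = (s + 3)*(s^2 + 2*s - 3) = (s + 3)^2*(s - 1)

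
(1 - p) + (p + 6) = 7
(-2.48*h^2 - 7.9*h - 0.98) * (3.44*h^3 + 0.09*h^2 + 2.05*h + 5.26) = -8.5312*h^5 - 27.3992*h^4 - 9.1662*h^3 - 29.328*h^2 - 43.563*h - 5.1548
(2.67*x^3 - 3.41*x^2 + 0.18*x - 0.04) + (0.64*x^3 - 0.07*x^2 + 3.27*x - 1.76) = 3.31*x^3 - 3.48*x^2 + 3.45*x - 1.8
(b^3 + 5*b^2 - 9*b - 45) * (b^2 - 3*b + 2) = b^5 + 2*b^4 - 22*b^3 - 8*b^2 + 117*b - 90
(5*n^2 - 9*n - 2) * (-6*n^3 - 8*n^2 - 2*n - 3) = -30*n^5 + 14*n^4 + 74*n^3 + 19*n^2 + 31*n + 6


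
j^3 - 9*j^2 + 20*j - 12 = (j - 6)*(j - 2)*(j - 1)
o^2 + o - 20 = (o - 4)*(o + 5)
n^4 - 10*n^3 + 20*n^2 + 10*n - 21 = (n - 7)*(n - 3)*(n - 1)*(n + 1)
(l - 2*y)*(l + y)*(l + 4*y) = l^3 + 3*l^2*y - 6*l*y^2 - 8*y^3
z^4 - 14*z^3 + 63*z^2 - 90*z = z*(z - 6)*(z - 5)*(z - 3)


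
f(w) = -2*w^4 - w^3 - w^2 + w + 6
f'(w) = -8*w^3 - 3*w^2 - 2*w + 1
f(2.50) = -91.50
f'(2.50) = -147.75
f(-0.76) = 4.43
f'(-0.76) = 4.30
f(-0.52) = 5.20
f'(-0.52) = 2.35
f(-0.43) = 5.40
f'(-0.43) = 1.94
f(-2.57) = -73.45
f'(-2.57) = 122.12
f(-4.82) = -989.56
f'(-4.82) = 836.78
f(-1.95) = -21.26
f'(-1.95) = 52.81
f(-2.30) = -45.39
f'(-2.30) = 87.07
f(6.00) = -2832.00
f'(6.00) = -1847.00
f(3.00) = -189.00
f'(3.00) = -248.00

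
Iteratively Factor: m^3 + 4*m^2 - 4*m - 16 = (m - 2)*(m^2 + 6*m + 8) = (m - 2)*(m + 4)*(m + 2)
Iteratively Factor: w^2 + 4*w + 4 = (w + 2)*(w + 2)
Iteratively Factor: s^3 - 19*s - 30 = (s + 3)*(s^2 - 3*s - 10) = (s + 2)*(s + 3)*(s - 5)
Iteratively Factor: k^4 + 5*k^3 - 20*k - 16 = (k + 4)*(k^3 + k^2 - 4*k - 4) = (k + 2)*(k + 4)*(k^2 - k - 2) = (k - 2)*(k + 2)*(k + 4)*(k + 1)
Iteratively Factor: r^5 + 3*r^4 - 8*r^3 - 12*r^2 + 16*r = (r + 4)*(r^4 - r^3 - 4*r^2 + 4*r) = r*(r + 4)*(r^3 - r^2 - 4*r + 4) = r*(r + 2)*(r + 4)*(r^2 - 3*r + 2) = r*(r - 1)*(r + 2)*(r + 4)*(r - 2)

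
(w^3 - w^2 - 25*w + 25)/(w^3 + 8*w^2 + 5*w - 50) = (w^2 - 6*w + 5)/(w^2 + 3*w - 10)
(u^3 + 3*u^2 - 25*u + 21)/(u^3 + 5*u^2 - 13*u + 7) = (u - 3)/(u - 1)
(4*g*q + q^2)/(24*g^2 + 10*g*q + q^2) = q/(6*g + q)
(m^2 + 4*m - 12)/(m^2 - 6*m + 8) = (m + 6)/(m - 4)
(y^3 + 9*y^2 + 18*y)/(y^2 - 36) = y*(y + 3)/(y - 6)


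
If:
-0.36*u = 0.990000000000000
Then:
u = -2.75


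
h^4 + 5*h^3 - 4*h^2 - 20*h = h*(h - 2)*(h + 2)*(h + 5)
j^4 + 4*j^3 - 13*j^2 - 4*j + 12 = (j - 2)*(j - 1)*(j + 1)*(j + 6)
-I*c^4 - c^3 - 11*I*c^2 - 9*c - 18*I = (c - 3*I)*(c - 2*I)*(c + 3*I)*(-I*c + 1)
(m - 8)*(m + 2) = m^2 - 6*m - 16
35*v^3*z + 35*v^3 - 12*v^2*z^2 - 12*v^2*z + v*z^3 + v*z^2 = (-7*v + z)*(-5*v + z)*(v*z + v)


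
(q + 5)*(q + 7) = q^2 + 12*q + 35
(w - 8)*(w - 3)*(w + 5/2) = w^3 - 17*w^2/2 - 7*w/2 + 60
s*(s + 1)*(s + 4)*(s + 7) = s^4 + 12*s^3 + 39*s^2 + 28*s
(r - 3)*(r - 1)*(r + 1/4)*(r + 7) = r^4 + 13*r^3/4 - 97*r^2/4 + 59*r/4 + 21/4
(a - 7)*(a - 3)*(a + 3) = a^3 - 7*a^2 - 9*a + 63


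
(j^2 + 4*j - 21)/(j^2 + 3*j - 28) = (j - 3)/(j - 4)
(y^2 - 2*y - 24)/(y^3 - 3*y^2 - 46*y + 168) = (y + 4)/(y^2 + 3*y - 28)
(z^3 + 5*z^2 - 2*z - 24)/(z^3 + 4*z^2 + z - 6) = (z^2 + 2*z - 8)/(z^2 + z - 2)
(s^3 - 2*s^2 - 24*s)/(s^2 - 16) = s*(s - 6)/(s - 4)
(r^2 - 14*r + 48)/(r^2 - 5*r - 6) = (r - 8)/(r + 1)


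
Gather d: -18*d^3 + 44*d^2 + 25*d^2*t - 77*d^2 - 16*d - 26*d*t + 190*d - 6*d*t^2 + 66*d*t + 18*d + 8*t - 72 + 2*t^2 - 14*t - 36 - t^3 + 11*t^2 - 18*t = -18*d^3 + d^2*(25*t - 33) + d*(-6*t^2 + 40*t + 192) - t^3 + 13*t^2 - 24*t - 108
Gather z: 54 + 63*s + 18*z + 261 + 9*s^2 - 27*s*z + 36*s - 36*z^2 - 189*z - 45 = 9*s^2 + 99*s - 36*z^2 + z*(-27*s - 171) + 270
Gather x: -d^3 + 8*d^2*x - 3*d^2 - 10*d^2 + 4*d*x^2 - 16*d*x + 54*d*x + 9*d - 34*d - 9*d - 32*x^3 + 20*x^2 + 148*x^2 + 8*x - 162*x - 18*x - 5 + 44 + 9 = -d^3 - 13*d^2 - 34*d - 32*x^3 + x^2*(4*d + 168) + x*(8*d^2 + 38*d - 172) + 48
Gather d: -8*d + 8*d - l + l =0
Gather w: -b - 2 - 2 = -b - 4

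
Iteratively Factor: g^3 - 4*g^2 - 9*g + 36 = (g - 3)*(g^2 - g - 12) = (g - 3)*(g + 3)*(g - 4)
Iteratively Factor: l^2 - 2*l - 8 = (l - 4)*(l + 2)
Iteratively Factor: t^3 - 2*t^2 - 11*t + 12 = (t + 3)*(t^2 - 5*t + 4) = (t - 4)*(t + 3)*(t - 1)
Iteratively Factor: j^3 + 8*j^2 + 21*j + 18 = (j + 3)*(j^2 + 5*j + 6) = (j + 2)*(j + 3)*(j + 3)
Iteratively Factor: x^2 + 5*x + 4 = (x + 1)*(x + 4)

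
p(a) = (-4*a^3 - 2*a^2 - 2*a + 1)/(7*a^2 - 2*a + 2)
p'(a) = (2 - 14*a)*(-4*a^3 - 2*a^2 - 2*a + 1)/(7*a^2 - 2*a + 2)^2 + (-12*a^2 - 4*a - 2)/(7*a^2 - 2*a + 2)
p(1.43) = -1.31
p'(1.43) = -0.64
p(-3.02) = 1.38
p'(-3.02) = -0.53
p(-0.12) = 0.52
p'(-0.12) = 0.09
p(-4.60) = 2.24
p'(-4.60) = -0.56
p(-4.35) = 2.10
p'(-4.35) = -0.55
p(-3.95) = 1.88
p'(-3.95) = -0.55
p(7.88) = -4.98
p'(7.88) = -0.57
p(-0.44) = 0.43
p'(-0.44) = 0.23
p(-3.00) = 1.37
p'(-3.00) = -0.53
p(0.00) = 0.50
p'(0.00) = -0.50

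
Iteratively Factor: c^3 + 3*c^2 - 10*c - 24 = (c + 4)*(c^2 - c - 6) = (c - 3)*(c + 4)*(c + 2)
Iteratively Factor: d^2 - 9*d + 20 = (d - 4)*(d - 5)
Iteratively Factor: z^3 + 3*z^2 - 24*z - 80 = (z + 4)*(z^2 - z - 20) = (z + 4)^2*(z - 5)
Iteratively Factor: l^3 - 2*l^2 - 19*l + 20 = (l - 1)*(l^2 - l - 20) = (l - 5)*(l - 1)*(l + 4)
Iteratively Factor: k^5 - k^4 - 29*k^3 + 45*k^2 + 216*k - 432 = (k + 4)*(k^4 - 5*k^3 - 9*k^2 + 81*k - 108) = (k + 4)^2*(k^3 - 9*k^2 + 27*k - 27) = (k - 3)*(k + 4)^2*(k^2 - 6*k + 9) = (k - 3)^2*(k + 4)^2*(k - 3)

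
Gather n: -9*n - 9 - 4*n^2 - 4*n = -4*n^2 - 13*n - 9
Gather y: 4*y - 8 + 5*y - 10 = 9*y - 18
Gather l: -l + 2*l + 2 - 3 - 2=l - 3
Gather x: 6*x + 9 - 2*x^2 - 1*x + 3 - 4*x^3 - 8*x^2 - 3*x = -4*x^3 - 10*x^2 + 2*x + 12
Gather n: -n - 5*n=-6*n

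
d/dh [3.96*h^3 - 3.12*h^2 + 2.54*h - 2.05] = 11.88*h^2 - 6.24*h + 2.54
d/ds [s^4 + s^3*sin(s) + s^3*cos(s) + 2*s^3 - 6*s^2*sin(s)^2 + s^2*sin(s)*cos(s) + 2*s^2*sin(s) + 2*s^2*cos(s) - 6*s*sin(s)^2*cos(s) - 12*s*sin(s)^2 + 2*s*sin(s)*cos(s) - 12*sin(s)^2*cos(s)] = sqrt(2)*s^3*cos(s + pi/4) + 4*s^3 + s^2*sin(s) - 6*s^2*sin(2*s) + 5*s^2*cos(s) + s^2*cos(2*s) + 6*s^2 + 11*s*sin(s)/2 - 11*s*sin(2*s) - 9*s*sin(3*s)/2 + 4*s*cos(s) + 8*s*cos(2*s) - 6*s + 3*sin(s) + sin(2*s) - 9*sin(3*s) - 3*cos(s)/2 + 6*cos(2*s) + 3*cos(3*s)/2 - 6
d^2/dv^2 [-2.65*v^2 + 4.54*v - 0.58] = -5.30000000000000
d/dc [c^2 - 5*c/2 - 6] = 2*c - 5/2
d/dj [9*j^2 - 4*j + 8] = 18*j - 4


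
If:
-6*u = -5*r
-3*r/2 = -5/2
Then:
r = 5/3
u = 25/18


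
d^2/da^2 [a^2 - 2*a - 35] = 2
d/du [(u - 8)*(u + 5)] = 2*u - 3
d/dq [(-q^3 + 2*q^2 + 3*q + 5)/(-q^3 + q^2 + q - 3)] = (q^4 + 4*q^3 + 23*q^2 - 22*q - 14)/(q^6 - 2*q^5 - q^4 + 8*q^3 - 5*q^2 - 6*q + 9)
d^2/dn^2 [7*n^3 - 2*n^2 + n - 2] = 42*n - 4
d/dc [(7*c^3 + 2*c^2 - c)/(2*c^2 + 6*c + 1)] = (14*c^4 + 84*c^3 + 35*c^2 + 4*c - 1)/(4*c^4 + 24*c^3 + 40*c^2 + 12*c + 1)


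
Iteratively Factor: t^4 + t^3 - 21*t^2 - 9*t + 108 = (t + 3)*(t^3 - 2*t^2 - 15*t + 36) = (t - 3)*(t + 3)*(t^2 + t - 12) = (t - 3)*(t + 3)*(t + 4)*(t - 3)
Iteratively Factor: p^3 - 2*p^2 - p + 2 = (p - 1)*(p^2 - p - 2) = (p - 1)*(p + 1)*(p - 2)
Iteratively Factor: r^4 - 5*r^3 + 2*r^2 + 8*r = (r)*(r^3 - 5*r^2 + 2*r + 8) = r*(r - 4)*(r^2 - r - 2) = r*(r - 4)*(r + 1)*(r - 2)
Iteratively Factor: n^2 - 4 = (n - 2)*(n + 2)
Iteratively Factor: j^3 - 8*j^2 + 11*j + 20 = (j - 4)*(j^2 - 4*j - 5) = (j - 4)*(j + 1)*(j - 5)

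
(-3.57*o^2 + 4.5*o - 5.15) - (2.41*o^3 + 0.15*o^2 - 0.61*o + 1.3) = -2.41*o^3 - 3.72*o^2 + 5.11*o - 6.45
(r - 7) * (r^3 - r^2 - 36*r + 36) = r^4 - 8*r^3 - 29*r^2 + 288*r - 252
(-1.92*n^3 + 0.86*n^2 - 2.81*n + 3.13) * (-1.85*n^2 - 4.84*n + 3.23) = 3.552*n^5 + 7.7018*n^4 - 5.1655*n^3 + 10.5877*n^2 - 24.2255*n + 10.1099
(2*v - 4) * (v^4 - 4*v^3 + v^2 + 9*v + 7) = 2*v^5 - 12*v^4 + 18*v^3 + 14*v^2 - 22*v - 28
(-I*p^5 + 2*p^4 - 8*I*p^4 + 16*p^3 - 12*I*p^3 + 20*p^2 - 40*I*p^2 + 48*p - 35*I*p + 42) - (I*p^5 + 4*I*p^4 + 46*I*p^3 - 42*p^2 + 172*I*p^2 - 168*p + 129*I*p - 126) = -2*I*p^5 + 2*p^4 - 12*I*p^4 + 16*p^3 - 58*I*p^3 + 62*p^2 - 212*I*p^2 + 216*p - 164*I*p + 168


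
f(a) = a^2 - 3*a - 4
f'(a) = 2*a - 3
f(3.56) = -2.01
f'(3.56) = 4.12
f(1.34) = -6.22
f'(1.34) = -0.32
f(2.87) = -4.37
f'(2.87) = 2.74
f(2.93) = -4.21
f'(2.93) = 2.86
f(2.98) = -4.06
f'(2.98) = 2.96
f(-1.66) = 3.74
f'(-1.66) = -6.32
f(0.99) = -5.99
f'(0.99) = -1.02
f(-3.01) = 14.09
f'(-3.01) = -9.02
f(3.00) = -4.00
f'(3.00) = 3.00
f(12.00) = 104.00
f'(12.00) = 21.00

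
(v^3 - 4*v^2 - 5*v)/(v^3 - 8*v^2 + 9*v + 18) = v*(v - 5)/(v^2 - 9*v + 18)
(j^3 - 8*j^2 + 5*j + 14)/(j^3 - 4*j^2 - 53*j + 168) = (j^3 - 8*j^2 + 5*j + 14)/(j^3 - 4*j^2 - 53*j + 168)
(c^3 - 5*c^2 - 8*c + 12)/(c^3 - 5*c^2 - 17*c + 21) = (c^2 - 4*c - 12)/(c^2 - 4*c - 21)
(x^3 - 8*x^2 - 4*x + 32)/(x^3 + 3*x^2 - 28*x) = (x^3 - 8*x^2 - 4*x + 32)/(x*(x^2 + 3*x - 28))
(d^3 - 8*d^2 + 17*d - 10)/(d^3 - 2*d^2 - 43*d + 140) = (d^2 - 3*d + 2)/(d^2 + 3*d - 28)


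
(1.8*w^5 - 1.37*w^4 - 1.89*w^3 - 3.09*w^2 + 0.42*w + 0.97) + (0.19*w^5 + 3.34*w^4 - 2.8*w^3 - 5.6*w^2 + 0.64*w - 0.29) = 1.99*w^5 + 1.97*w^4 - 4.69*w^3 - 8.69*w^2 + 1.06*w + 0.68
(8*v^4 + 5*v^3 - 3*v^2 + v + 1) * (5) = 40*v^4 + 25*v^3 - 15*v^2 + 5*v + 5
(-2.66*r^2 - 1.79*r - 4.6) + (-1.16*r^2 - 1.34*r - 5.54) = -3.82*r^2 - 3.13*r - 10.14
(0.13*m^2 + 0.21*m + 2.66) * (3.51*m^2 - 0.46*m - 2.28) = 0.4563*m^4 + 0.6773*m^3 + 8.9436*m^2 - 1.7024*m - 6.0648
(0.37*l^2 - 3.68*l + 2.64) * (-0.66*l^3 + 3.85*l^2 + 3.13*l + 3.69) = -0.2442*l^5 + 3.8533*l^4 - 14.7523*l^3 + 0.0109000000000012*l^2 - 5.316*l + 9.7416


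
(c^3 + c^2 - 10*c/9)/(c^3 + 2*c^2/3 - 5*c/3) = (c - 2/3)/(c - 1)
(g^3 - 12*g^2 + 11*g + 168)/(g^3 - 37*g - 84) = (g - 8)/(g + 4)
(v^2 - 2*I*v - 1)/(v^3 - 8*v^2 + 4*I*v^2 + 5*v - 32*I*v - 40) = (v - I)/(v^2 + v*(-8 + 5*I) - 40*I)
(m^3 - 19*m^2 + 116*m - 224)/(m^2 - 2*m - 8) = (m^2 - 15*m + 56)/(m + 2)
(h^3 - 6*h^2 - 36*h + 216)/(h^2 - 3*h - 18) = (h^2 - 36)/(h + 3)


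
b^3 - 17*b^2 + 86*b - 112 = (b - 8)*(b - 7)*(b - 2)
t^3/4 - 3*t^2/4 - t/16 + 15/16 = (t/4 + 1/4)*(t - 5/2)*(t - 3/2)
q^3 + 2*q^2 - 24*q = q*(q - 4)*(q + 6)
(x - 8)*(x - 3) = x^2 - 11*x + 24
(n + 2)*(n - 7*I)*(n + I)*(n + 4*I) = n^4 + 2*n^3 - 2*I*n^3 + 31*n^2 - 4*I*n^2 + 62*n + 28*I*n + 56*I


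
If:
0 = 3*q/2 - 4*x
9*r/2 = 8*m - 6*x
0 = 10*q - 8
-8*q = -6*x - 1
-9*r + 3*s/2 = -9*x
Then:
No Solution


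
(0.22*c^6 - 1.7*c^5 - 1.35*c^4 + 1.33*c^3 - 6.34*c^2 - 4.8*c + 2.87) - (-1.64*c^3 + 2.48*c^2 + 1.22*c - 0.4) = 0.22*c^6 - 1.7*c^5 - 1.35*c^4 + 2.97*c^3 - 8.82*c^2 - 6.02*c + 3.27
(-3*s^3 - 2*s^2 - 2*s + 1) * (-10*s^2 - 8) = 30*s^5 + 20*s^4 + 44*s^3 + 6*s^2 + 16*s - 8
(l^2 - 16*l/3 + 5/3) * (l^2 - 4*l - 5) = l^4 - 28*l^3/3 + 18*l^2 + 20*l - 25/3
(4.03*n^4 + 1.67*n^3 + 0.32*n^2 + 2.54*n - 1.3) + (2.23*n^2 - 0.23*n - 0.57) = 4.03*n^4 + 1.67*n^3 + 2.55*n^2 + 2.31*n - 1.87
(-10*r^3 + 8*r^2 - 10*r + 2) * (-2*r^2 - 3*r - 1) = 20*r^5 + 14*r^4 + 6*r^3 + 18*r^2 + 4*r - 2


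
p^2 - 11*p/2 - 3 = (p - 6)*(p + 1/2)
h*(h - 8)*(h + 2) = h^3 - 6*h^2 - 16*h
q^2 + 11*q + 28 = (q + 4)*(q + 7)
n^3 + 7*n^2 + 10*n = n*(n + 2)*(n + 5)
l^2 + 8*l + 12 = (l + 2)*(l + 6)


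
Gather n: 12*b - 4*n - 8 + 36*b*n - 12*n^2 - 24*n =12*b - 12*n^2 + n*(36*b - 28) - 8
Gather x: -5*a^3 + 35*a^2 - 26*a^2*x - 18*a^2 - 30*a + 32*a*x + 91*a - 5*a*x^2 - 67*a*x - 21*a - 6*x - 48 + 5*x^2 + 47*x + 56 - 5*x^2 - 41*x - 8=-5*a^3 + 17*a^2 - 5*a*x^2 + 40*a + x*(-26*a^2 - 35*a)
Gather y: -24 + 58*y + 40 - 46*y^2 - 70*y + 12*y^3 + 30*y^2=12*y^3 - 16*y^2 - 12*y + 16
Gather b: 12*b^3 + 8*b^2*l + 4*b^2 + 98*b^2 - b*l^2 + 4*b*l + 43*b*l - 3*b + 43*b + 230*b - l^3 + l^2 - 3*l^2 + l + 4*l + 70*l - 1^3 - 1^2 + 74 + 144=12*b^3 + b^2*(8*l + 102) + b*(-l^2 + 47*l + 270) - l^3 - 2*l^2 + 75*l + 216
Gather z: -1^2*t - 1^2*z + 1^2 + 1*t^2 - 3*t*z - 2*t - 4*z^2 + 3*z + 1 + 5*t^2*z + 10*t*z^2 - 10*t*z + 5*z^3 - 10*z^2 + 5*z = t^2 - 3*t + 5*z^3 + z^2*(10*t - 14) + z*(5*t^2 - 13*t + 7) + 2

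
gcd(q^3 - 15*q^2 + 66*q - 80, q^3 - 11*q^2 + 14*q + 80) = q^2 - 13*q + 40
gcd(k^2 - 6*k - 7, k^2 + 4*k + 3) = k + 1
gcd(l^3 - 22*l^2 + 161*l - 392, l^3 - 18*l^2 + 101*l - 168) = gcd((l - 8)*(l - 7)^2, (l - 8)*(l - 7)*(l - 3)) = l^2 - 15*l + 56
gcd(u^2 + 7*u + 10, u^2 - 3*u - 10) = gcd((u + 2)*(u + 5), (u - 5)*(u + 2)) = u + 2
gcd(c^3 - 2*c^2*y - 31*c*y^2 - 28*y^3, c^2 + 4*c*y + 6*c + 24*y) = c + 4*y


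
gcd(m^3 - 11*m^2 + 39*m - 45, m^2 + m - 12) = m - 3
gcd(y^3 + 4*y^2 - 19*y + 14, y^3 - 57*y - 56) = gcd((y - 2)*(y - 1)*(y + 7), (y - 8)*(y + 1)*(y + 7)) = y + 7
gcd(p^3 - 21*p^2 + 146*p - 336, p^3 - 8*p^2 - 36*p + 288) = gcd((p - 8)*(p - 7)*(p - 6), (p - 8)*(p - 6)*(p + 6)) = p^2 - 14*p + 48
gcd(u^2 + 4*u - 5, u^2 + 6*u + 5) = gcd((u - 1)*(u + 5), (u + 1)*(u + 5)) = u + 5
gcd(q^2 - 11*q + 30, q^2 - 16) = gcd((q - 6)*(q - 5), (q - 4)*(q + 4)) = 1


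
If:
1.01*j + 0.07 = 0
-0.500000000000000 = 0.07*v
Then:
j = -0.07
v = -7.14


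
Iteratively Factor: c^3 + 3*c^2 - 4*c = (c - 1)*(c^2 + 4*c) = c*(c - 1)*(c + 4)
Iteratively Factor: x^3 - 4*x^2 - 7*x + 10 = (x + 2)*(x^2 - 6*x + 5) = (x - 1)*(x + 2)*(x - 5)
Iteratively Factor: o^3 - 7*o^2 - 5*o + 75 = (o + 3)*(o^2 - 10*o + 25) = (o - 5)*(o + 3)*(o - 5)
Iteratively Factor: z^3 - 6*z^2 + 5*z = (z - 1)*(z^2 - 5*z) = (z - 5)*(z - 1)*(z)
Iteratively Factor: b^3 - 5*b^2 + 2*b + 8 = (b - 4)*(b^2 - b - 2) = (b - 4)*(b + 1)*(b - 2)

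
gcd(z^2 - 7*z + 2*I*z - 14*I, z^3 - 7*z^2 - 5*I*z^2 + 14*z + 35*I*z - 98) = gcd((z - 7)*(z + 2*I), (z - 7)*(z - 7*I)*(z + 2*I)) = z^2 + z*(-7 + 2*I) - 14*I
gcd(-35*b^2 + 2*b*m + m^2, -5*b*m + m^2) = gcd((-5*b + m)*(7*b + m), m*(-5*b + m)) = 5*b - m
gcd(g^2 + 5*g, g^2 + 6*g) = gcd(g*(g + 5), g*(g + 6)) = g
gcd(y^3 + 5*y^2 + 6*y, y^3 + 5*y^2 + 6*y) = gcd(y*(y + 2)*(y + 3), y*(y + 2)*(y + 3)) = y^3 + 5*y^2 + 6*y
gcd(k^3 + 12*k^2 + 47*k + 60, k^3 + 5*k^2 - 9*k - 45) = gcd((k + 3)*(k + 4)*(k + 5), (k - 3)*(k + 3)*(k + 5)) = k^2 + 8*k + 15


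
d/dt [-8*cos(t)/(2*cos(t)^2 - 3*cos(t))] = -16*sin(t)/(2*cos(t) - 3)^2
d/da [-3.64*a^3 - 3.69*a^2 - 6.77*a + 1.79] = -10.92*a^2 - 7.38*a - 6.77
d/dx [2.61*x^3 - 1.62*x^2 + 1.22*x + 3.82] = 7.83*x^2 - 3.24*x + 1.22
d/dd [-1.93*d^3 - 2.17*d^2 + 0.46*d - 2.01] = -5.79*d^2 - 4.34*d + 0.46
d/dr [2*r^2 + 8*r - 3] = 4*r + 8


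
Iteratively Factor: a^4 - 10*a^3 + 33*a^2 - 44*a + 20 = (a - 1)*(a^3 - 9*a^2 + 24*a - 20) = (a - 2)*(a - 1)*(a^2 - 7*a + 10) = (a - 2)^2*(a - 1)*(a - 5)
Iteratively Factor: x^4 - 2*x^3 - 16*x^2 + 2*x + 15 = (x + 3)*(x^3 - 5*x^2 - x + 5) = (x - 5)*(x + 3)*(x^2 - 1) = (x - 5)*(x + 1)*(x + 3)*(x - 1)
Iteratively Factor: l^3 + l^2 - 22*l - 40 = (l + 4)*(l^2 - 3*l - 10) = (l - 5)*(l + 4)*(l + 2)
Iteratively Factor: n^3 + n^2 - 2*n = (n)*(n^2 + n - 2) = n*(n - 1)*(n + 2)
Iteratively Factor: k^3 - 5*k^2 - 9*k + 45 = (k - 3)*(k^2 - 2*k - 15) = (k - 5)*(k - 3)*(k + 3)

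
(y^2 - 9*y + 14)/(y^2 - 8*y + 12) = (y - 7)/(y - 6)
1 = 1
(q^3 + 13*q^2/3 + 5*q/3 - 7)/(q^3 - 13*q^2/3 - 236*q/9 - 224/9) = 3*(q^2 + 2*q - 3)/(3*q^2 - 20*q - 32)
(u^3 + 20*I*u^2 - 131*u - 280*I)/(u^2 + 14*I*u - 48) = (u^2 + 12*I*u - 35)/(u + 6*I)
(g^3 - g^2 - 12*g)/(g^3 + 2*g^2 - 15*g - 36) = g/(g + 3)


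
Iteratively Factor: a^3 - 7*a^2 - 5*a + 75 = (a - 5)*(a^2 - 2*a - 15) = (a - 5)*(a + 3)*(a - 5)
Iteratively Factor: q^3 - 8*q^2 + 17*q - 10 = (q - 1)*(q^2 - 7*q + 10) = (q - 2)*(q - 1)*(q - 5)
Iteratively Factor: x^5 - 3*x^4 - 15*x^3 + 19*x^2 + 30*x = (x)*(x^4 - 3*x^3 - 15*x^2 + 19*x + 30) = x*(x - 2)*(x^3 - x^2 - 17*x - 15) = x*(x - 2)*(x + 1)*(x^2 - 2*x - 15) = x*(x - 2)*(x + 1)*(x + 3)*(x - 5)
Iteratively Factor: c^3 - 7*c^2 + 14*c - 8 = (c - 4)*(c^2 - 3*c + 2) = (c - 4)*(c - 1)*(c - 2)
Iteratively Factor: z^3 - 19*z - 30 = (z + 2)*(z^2 - 2*z - 15) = (z - 5)*(z + 2)*(z + 3)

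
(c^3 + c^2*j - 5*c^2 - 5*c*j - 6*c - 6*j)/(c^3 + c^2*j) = 1 - 5/c - 6/c^2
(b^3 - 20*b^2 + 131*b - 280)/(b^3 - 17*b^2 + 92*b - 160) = (b - 7)/(b - 4)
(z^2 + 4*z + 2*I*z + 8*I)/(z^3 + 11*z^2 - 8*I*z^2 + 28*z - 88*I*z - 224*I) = (z + 2*I)/(z^2 + z*(7 - 8*I) - 56*I)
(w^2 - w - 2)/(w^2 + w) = (w - 2)/w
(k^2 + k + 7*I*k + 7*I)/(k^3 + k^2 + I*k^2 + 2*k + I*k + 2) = (k + 7*I)/(k^2 + I*k + 2)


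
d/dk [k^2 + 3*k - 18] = 2*k + 3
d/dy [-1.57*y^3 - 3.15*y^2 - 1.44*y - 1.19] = -4.71*y^2 - 6.3*y - 1.44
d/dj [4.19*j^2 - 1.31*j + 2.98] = 8.38*j - 1.31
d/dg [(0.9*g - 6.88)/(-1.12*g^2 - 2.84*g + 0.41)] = (1.008*g^2 - 15.4112*g - 19.1702)/(1.2544*g^4 + 6.3616*g^3 + 7.1472*g^2 - 2.3288*g + 0.1681)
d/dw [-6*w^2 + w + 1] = 1 - 12*w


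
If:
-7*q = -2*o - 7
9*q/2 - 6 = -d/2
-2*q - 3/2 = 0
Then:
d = 75/4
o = -49/8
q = -3/4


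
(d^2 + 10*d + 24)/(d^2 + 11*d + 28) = (d + 6)/(d + 7)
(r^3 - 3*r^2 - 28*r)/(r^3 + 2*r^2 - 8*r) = (r - 7)/(r - 2)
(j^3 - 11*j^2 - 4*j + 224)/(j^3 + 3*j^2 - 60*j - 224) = (j - 7)/(j + 7)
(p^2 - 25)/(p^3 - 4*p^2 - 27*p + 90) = (p - 5)/(p^2 - 9*p + 18)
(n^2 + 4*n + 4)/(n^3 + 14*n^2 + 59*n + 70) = (n + 2)/(n^2 + 12*n + 35)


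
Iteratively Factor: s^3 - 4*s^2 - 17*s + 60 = (s - 5)*(s^2 + s - 12) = (s - 5)*(s + 4)*(s - 3)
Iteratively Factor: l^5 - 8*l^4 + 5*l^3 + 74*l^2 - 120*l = (l)*(l^4 - 8*l^3 + 5*l^2 + 74*l - 120) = l*(l - 5)*(l^3 - 3*l^2 - 10*l + 24) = l*(l - 5)*(l + 3)*(l^2 - 6*l + 8) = l*(l - 5)*(l - 2)*(l + 3)*(l - 4)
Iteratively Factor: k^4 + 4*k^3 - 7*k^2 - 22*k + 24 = (k - 1)*(k^3 + 5*k^2 - 2*k - 24) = (k - 1)*(k + 4)*(k^2 + k - 6) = (k - 1)*(k + 3)*(k + 4)*(k - 2)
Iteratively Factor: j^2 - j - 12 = (j - 4)*(j + 3)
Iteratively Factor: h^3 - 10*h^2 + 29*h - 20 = (h - 4)*(h^2 - 6*h + 5) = (h - 5)*(h - 4)*(h - 1)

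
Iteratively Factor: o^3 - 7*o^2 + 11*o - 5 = (o - 1)*(o^2 - 6*o + 5) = (o - 5)*(o - 1)*(o - 1)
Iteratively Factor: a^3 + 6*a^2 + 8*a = (a + 4)*(a^2 + 2*a) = (a + 2)*(a + 4)*(a)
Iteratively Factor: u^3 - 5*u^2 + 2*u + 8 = (u + 1)*(u^2 - 6*u + 8) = (u - 4)*(u + 1)*(u - 2)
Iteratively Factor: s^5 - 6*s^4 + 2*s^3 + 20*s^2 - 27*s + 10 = (s + 2)*(s^4 - 8*s^3 + 18*s^2 - 16*s + 5) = (s - 5)*(s + 2)*(s^3 - 3*s^2 + 3*s - 1) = (s - 5)*(s - 1)*(s + 2)*(s^2 - 2*s + 1) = (s - 5)*(s - 1)^2*(s + 2)*(s - 1)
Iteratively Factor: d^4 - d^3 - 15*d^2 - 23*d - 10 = (d - 5)*(d^3 + 4*d^2 + 5*d + 2) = (d - 5)*(d + 1)*(d^2 + 3*d + 2) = (d - 5)*(d + 1)^2*(d + 2)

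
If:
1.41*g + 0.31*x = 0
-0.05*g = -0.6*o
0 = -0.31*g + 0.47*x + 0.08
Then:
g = 0.03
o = 0.00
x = -0.15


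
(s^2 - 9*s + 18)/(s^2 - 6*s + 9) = (s - 6)/(s - 3)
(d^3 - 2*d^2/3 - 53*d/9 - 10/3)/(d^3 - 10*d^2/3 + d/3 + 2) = (d + 5/3)/(d - 1)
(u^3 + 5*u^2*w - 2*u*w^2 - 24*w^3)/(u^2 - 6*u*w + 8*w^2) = (u^2 + 7*u*w + 12*w^2)/(u - 4*w)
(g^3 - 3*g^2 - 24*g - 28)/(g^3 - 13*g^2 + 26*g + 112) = (g + 2)/(g - 8)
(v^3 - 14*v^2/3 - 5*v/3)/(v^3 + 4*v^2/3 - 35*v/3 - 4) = v*(v - 5)/(v^2 + v - 12)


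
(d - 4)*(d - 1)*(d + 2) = d^3 - 3*d^2 - 6*d + 8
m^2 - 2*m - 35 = (m - 7)*(m + 5)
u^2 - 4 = (u - 2)*(u + 2)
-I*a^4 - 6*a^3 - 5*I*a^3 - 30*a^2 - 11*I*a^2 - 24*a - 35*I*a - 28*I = (a + 1)*(a + 4)*(a - 7*I)*(-I*a + 1)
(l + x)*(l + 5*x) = l^2 + 6*l*x + 5*x^2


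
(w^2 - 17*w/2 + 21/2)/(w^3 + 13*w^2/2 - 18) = (w - 7)/(w^2 + 8*w + 12)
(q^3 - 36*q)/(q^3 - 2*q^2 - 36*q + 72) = q/(q - 2)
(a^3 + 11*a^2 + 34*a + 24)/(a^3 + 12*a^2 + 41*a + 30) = (a + 4)/(a + 5)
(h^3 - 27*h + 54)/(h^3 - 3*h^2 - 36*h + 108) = (h - 3)/(h - 6)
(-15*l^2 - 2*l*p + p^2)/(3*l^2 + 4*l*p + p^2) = (-5*l + p)/(l + p)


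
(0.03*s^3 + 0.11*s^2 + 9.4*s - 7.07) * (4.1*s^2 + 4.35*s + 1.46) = 0.123*s^5 + 0.5815*s^4 + 39.0623*s^3 + 12.0636*s^2 - 17.0305*s - 10.3222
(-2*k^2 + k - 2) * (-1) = 2*k^2 - k + 2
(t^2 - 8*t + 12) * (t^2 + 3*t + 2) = t^4 - 5*t^3 - 10*t^2 + 20*t + 24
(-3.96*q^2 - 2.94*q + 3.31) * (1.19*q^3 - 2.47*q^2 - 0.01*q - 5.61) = -4.7124*q^5 + 6.2826*q^4 + 11.2403*q^3 + 14.0693*q^2 + 16.4603*q - 18.5691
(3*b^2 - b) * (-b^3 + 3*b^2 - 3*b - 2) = -3*b^5 + 10*b^4 - 12*b^3 - 3*b^2 + 2*b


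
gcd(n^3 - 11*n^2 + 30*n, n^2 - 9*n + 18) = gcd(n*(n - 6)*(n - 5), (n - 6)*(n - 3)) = n - 6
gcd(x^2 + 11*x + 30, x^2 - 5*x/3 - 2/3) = 1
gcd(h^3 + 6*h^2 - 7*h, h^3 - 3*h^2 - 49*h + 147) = h + 7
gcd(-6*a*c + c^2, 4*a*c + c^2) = c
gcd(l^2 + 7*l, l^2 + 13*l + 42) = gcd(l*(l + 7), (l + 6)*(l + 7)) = l + 7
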